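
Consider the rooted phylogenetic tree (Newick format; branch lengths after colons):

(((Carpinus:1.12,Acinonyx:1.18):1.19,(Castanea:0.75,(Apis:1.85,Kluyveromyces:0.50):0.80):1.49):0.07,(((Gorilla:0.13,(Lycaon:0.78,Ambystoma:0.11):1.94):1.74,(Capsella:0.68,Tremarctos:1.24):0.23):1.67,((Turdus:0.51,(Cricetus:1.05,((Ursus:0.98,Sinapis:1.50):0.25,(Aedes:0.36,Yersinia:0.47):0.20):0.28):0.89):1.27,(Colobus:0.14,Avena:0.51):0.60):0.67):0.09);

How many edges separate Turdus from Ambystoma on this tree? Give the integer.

The MRCA of Turdus and Ambystoma is the node subtending (((Gorilla,(Lycaon,Ambystoma)),(Capsella,Tremarctos)),((Turdus,(Cricetus,((Ursus,Sinapis),(Aedes,Yersinia)))),(Colobus,Avena))).
From Turdus up to that node: 3 branches. From Ambystoma up to the same node: 4 branches. Total: 3 + 4 = 7.

7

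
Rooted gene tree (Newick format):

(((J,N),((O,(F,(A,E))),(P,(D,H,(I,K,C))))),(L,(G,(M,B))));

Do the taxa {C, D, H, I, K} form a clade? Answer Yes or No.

The most recent common ancestor of these taxa subtends (D,H,(I,K,C)).
That clade has exactly 5 tips — every listed taxon and nothing else — so the group is monophyletic.

Yes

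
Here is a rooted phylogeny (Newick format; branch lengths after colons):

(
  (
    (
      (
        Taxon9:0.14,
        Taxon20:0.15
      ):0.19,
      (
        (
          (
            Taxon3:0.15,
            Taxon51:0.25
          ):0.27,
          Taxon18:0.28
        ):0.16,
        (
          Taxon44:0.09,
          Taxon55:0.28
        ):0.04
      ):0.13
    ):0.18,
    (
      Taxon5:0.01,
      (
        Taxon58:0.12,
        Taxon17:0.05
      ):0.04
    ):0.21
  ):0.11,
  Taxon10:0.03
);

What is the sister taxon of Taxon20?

Taxon20 attaches to the tree at the node subtending (Taxon9,Taxon20).
The other lineage descending from that same node — the sister group — is the single tip Taxon9.

Taxon9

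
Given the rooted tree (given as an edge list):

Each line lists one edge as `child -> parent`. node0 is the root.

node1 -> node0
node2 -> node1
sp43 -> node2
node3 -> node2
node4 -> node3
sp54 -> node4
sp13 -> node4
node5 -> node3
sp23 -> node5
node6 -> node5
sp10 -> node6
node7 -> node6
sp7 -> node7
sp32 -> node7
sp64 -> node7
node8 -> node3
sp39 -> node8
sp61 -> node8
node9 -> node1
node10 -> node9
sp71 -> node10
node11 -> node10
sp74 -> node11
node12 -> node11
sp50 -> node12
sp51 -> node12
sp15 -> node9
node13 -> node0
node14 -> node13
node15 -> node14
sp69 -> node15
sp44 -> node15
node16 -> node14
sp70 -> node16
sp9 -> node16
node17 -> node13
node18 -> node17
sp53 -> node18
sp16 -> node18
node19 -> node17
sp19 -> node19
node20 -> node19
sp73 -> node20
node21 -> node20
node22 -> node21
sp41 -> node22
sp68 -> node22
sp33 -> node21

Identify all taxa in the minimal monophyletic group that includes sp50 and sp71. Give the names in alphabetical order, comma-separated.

sp50, sp51, sp71, sp74

Tracing sp50: it sits inside (sp50,sp51).
Tracing sp71: it sits inside (sp71,(sp74,(sp50,sp51))).
The smallest clade enclosing both is (sp71,(sp74,(sp50,sp51))); the answer is its 4 terminal taxa in alphabetical order.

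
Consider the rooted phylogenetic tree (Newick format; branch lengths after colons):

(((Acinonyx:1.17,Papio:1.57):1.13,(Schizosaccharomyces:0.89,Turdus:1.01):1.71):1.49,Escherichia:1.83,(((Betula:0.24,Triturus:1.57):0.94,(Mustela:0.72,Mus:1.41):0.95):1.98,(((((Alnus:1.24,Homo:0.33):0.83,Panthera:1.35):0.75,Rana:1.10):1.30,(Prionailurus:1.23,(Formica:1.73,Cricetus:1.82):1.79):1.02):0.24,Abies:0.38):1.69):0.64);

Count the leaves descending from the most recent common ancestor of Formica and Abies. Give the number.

The MRCA of Formica and Abies is the node subtending (((((Alnus,Homo),Panthera),Rana),(Prionailurus,(Formica,Cricetus))),Abies).
That clade contains 8 terminal taxa: Abies, Alnus, Cricetus, Formica, Homo, Panthera, Prionailurus, Rana.

8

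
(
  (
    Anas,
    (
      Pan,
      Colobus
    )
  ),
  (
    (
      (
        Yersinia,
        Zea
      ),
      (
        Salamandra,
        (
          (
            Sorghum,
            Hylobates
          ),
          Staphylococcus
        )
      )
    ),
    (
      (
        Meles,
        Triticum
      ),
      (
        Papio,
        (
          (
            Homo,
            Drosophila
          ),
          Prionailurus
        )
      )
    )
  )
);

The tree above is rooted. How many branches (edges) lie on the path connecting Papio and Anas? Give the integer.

The MRCA of Papio and Anas is the root of the tree.
From Papio up to that node: 4 branches. From Anas up to the same node: 2 branches. Total: 4 + 2 = 6.

6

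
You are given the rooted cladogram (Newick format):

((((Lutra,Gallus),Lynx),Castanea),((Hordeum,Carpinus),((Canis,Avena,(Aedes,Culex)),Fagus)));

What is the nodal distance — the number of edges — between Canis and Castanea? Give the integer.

The MRCA of Canis and Castanea is the root of the tree.
From Canis up to that node: 4 branches. From Castanea up to the same node: 2 branches. Total: 4 + 2 = 6.

6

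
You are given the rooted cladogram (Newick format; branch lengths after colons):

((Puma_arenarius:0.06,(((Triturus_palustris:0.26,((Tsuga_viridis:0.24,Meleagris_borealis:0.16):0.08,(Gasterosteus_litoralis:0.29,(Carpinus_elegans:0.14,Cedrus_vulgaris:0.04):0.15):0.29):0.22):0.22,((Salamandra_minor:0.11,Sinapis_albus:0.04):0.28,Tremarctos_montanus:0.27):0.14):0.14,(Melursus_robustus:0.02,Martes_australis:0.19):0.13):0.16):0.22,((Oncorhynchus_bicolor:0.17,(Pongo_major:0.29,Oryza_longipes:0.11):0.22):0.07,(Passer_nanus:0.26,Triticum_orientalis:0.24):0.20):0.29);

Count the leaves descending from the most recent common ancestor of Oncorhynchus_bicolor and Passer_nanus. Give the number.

The MRCA of Oncorhynchus_bicolor and Passer_nanus is the node subtending ((Oncorhynchus_bicolor,(Pongo_major,Oryza_longipes)),(Passer_nanus,Triticum_orientalis)).
That clade contains 5 terminal taxa: Oncorhynchus_bicolor, Oryza_longipes, Passer_nanus, Pongo_major, Triticum_orientalis.

5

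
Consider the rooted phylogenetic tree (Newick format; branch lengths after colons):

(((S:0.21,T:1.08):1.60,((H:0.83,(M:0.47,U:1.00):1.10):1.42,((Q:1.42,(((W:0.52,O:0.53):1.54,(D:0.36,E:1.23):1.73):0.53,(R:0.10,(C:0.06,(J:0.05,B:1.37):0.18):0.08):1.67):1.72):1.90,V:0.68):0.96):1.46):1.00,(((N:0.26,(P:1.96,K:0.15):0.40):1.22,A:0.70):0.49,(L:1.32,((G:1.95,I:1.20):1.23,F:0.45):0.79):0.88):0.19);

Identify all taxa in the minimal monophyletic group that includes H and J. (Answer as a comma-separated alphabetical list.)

Tracing H: it sits inside (H,(M,U)).
Tracing J: it sits inside (J,B).
The smallest clade enclosing both is ((H,(M,U)),((Q,(((W,O),(D,E)),(R,(C,(J,B))))),V)); the answer is its 13 terminal taxa in alphabetical order.

B, C, D, E, H, J, M, O, Q, R, U, V, W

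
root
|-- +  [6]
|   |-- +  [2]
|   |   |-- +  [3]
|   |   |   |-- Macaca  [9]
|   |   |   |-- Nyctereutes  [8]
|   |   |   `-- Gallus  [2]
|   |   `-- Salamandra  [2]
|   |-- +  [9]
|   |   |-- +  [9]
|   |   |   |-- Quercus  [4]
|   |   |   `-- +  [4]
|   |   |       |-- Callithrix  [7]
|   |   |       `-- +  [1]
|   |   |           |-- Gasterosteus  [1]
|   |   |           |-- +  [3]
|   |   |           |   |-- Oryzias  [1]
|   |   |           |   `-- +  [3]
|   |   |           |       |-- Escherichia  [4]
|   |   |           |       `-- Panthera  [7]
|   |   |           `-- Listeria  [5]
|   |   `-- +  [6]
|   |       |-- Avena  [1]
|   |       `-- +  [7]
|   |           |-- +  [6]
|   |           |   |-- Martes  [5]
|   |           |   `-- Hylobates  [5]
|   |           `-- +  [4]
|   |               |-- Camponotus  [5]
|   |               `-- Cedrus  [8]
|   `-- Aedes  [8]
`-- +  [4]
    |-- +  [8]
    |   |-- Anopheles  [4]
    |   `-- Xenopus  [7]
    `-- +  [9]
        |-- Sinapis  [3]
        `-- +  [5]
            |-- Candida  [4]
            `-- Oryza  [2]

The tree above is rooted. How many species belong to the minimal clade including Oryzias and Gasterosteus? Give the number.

5

The MRCA of Oryzias and Gasterosteus is the node subtending (Gasterosteus,(Oryzias,(Escherichia,Panthera)),Listeria).
That clade contains 5 terminal taxa: Escherichia, Gasterosteus, Listeria, Oryzias, Panthera.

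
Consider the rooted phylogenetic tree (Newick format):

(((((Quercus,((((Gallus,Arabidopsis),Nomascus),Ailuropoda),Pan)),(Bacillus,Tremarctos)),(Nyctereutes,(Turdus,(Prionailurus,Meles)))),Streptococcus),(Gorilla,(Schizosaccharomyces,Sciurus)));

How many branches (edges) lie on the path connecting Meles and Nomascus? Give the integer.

The MRCA of Meles and Nomascus is the node subtending (((Quercus,((((Gallus,Arabidopsis),Nomascus),Ailuropoda),Pan)),(Bacillus,Tremarctos)),(Nyctereutes,(Turdus,(Prionailurus,Meles)))).
From Meles up to that node: 4 branches. From Nomascus up to the same node: 6 branches. Total: 4 + 6 = 10.

10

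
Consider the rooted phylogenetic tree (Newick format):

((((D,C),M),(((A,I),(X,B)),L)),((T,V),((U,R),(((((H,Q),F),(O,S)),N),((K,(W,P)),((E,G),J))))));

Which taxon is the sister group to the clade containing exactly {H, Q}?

F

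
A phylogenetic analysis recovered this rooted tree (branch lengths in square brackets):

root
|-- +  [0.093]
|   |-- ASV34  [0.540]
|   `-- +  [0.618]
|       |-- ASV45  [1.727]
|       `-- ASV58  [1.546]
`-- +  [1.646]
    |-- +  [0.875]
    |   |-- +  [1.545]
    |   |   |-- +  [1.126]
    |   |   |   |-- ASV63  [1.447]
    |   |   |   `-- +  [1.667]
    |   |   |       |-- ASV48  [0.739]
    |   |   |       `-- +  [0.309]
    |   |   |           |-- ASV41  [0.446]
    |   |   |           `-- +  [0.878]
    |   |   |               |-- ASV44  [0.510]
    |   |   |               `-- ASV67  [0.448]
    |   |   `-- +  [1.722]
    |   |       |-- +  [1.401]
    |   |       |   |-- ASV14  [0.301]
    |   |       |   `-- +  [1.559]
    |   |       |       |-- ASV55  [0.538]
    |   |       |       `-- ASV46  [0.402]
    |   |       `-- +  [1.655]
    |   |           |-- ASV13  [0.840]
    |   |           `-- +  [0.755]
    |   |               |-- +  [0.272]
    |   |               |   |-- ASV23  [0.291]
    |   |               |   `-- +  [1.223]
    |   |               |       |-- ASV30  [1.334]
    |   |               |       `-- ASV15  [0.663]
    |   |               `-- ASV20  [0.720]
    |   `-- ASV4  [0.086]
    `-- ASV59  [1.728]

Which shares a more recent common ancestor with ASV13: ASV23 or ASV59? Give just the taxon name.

The MRCA of ASV13 and ASV23 subtends (ASV13,((ASV23,(ASV30,ASV15)),ASV20)) (5 taxa).
The MRCA of ASV13 and ASV59 subtends ((((ASV63,(ASV48,(ASV41,(ASV44,ASV67)))),((ASV14,(ASV55,ASV46)),(ASV13,((ASV23,(ASV30,ASV15)),ASV20)))),ASV4),ASV59) (15 taxa).
The first is nested inside the second, so ASV13 shares a more recent common ancestor with ASV23.

ASV23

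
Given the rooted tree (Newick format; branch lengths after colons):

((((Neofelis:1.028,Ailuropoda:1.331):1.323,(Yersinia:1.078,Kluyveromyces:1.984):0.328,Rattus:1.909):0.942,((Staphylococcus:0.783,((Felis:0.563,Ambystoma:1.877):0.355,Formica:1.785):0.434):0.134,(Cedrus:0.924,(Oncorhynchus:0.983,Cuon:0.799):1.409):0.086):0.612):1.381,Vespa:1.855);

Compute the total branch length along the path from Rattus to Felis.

The path runs Rattus → … → MRCA → … → Felis; the MRCA is the node subtending (((Neofelis,Ailuropoda),(Yersinia,Kluyveromyces),Rattus),((Staphylococcus,((Felis,Ambystoma),Formica)),(Cedrus,(Oncorhynchus,Cuon)))).
Branch lengths along that path: 1.909 + 0.942 + 0.612 + 0.134 + 0.434 + 0.355 + 0.563 = 4.949.

4.949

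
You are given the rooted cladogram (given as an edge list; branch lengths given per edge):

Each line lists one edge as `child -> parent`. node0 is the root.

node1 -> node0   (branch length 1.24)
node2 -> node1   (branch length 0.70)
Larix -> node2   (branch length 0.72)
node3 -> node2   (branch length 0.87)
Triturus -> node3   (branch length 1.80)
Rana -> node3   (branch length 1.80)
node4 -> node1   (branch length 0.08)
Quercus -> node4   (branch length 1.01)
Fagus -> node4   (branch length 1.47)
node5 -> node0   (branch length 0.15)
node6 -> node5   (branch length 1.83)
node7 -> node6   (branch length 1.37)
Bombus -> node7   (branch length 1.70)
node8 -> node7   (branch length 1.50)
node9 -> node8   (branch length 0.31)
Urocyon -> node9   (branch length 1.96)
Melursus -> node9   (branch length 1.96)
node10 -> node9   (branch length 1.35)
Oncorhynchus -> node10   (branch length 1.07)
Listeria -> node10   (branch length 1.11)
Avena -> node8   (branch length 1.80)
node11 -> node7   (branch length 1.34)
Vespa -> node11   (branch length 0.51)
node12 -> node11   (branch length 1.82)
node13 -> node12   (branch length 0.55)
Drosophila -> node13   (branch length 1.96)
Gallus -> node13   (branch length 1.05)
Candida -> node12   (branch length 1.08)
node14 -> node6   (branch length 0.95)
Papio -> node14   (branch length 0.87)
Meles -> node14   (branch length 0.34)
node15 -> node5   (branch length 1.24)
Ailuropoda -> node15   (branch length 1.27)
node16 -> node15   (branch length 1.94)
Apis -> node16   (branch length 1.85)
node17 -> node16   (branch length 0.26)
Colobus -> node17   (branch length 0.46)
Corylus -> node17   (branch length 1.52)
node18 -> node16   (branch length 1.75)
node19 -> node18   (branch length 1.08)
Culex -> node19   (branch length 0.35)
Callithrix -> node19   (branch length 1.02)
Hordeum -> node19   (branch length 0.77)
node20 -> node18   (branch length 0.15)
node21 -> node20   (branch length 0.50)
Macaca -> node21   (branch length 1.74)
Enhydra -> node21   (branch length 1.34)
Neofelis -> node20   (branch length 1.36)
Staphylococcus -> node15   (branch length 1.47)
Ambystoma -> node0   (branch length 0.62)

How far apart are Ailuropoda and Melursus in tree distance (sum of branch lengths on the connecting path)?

The path runs Ailuropoda → … → MRCA → … → Melursus; the MRCA is the node subtending (((Bombus,((Urocyon,Melursus,(Oncorhynchus,Listeria)),Avena),(Vespa,((Drosophila,Gallus),Candida))),(Papio,Meles)),(Ailuropoda,(Apis,(Colobus,Corylus),((Culex,Callithrix,Hordeum),((Macaca,Enhydra),Neofelis))),Staphylococcus)).
Branch lengths along that path: 1.27 + 1.24 + 1.83 + 1.37 + 1.50 + 0.31 + 1.96 = 9.48.

9.48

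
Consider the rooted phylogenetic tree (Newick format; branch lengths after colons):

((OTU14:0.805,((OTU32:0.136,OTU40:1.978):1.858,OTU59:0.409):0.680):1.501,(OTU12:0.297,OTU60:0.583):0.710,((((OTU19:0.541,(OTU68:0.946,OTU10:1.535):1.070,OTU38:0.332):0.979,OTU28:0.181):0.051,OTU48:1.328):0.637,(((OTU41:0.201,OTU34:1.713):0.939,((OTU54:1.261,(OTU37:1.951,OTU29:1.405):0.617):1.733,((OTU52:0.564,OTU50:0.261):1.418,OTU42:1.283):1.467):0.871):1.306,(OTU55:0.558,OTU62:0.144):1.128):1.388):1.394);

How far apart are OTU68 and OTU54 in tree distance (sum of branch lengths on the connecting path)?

10.242

The path runs OTU68 → … → MRCA → … → OTU54; the MRCA is the node subtending ((((OTU19,(OTU68,OTU10),OTU38),OTU28),OTU48),(((OTU41,OTU34),((OTU54,(OTU37,OTU29)),((OTU52,OTU50),OTU42))),(OTU55,OTU62))).
Branch lengths along that path: 0.946 + 1.070 + 0.979 + 0.051 + 0.637 + 1.388 + 1.306 + 0.871 + 1.733 + 1.261 = 10.242.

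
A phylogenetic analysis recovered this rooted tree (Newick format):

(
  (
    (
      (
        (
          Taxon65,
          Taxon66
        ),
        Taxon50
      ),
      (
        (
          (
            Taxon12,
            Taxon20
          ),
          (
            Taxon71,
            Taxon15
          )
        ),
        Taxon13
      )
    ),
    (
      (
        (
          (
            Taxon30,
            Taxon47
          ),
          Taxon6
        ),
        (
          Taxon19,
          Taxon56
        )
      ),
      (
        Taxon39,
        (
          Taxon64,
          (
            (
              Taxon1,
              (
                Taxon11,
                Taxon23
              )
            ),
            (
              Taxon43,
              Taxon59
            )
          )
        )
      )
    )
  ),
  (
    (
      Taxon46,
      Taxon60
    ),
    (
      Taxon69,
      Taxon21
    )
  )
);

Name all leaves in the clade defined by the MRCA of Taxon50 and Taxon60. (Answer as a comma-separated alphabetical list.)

Taxon1, Taxon11, Taxon12, Taxon13, Taxon15, Taxon19, Taxon20, Taxon21, Taxon23, Taxon30, Taxon39, Taxon43, Taxon46, Taxon47, Taxon50, Taxon56, Taxon59, Taxon6, Taxon60, Taxon64, Taxon65, Taxon66, Taxon69, Taxon71

Tracing Taxon50: it sits inside ((Taxon65,Taxon66),Taxon50).
Tracing Taxon60: it sits inside (Taxon46,Taxon60).
The smallest clade enclosing both is the whole tree (their MRCA is the root), so the answer is all 24 tips in alphabetical order.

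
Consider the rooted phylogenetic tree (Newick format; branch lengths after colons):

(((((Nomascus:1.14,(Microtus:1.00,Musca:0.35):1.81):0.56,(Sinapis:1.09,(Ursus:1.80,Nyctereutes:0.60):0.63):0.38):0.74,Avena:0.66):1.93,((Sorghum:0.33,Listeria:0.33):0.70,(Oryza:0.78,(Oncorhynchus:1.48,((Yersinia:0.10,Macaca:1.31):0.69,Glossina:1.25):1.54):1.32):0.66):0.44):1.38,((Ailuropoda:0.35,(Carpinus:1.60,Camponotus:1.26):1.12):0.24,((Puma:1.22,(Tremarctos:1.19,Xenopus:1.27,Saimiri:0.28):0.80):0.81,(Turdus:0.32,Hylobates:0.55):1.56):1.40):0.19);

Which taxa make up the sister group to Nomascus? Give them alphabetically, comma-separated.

Microtus, Musca

Nomascus attaches to the tree at the node subtending (Nomascus,(Microtus,Musca)).
The other lineage descending from that same node — the sister group — is (Microtus,Musca); its 2 tips in alphabetical order are the answer.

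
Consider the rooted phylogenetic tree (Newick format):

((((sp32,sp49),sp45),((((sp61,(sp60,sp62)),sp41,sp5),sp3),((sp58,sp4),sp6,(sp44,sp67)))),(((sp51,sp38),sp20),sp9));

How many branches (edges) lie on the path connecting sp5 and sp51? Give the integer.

9

The MRCA of sp5 and sp51 is the root of the tree.
From sp5 up to that node: 5 branches. From sp51 up to the same node: 4 branches. Total: 5 + 4 = 9.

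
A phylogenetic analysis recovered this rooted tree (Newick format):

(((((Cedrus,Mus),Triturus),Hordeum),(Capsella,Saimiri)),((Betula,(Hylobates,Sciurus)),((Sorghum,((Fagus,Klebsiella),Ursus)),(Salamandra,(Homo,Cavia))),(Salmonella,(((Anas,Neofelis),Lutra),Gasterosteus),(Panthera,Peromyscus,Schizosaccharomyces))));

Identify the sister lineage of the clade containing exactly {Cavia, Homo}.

The clade containing exactly {Cavia, Homo} attaches to the tree at the node subtending (Salamandra,(Homo,Cavia)).
The other lineage descending from that same node — the sister group — is the single tip Salamandra.

Salamandra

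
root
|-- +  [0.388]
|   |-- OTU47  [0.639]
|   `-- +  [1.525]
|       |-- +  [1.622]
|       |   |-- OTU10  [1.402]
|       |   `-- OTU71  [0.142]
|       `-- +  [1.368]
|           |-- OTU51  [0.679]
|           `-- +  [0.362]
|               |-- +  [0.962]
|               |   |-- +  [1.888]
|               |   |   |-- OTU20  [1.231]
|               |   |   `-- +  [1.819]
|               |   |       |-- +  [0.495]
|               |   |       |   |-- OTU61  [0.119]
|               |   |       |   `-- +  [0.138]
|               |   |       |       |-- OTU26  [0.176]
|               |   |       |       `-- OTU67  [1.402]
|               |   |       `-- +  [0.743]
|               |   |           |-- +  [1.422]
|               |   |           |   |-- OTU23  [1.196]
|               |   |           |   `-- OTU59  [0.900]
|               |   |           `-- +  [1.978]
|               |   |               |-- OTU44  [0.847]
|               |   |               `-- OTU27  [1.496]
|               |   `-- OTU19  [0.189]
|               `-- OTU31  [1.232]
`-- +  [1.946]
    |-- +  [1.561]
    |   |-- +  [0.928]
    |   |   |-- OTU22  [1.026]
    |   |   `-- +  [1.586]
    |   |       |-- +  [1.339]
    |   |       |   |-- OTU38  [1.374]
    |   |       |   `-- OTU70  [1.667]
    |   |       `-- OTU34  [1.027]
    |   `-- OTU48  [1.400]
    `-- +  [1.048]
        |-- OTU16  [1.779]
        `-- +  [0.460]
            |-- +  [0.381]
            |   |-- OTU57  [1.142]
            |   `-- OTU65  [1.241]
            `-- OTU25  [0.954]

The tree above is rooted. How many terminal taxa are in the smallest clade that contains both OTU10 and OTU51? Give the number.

13

The MRCA of OTU10 and OTU51 is the node subtending ((OTU10,OTU71),(OTU51,(((OTU20,((OTU61,(OTU26,OTU67)),((OTU23,OTU59),(OTU44,OTU27)))),OTU19),OTU31))).
That clade contains 13 terminal taxa: OTU10, OTU19, OTU20, OTU23, OTU26, OTU27, OTU31, OTU44, OTU51, OTU59, OTU61, OTU67, OTU71.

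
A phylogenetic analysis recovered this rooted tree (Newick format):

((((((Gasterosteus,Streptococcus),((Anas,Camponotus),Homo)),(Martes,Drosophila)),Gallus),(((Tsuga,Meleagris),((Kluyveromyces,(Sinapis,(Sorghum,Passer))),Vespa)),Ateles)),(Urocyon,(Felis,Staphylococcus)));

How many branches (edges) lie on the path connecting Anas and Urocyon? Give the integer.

The MRCA of Anas and Urocyon is the root of the tree.
From Anas up to that node: 7 branches. From Urocyon up to the same node: 2 branches. Total: 7 + 2 = 9.

9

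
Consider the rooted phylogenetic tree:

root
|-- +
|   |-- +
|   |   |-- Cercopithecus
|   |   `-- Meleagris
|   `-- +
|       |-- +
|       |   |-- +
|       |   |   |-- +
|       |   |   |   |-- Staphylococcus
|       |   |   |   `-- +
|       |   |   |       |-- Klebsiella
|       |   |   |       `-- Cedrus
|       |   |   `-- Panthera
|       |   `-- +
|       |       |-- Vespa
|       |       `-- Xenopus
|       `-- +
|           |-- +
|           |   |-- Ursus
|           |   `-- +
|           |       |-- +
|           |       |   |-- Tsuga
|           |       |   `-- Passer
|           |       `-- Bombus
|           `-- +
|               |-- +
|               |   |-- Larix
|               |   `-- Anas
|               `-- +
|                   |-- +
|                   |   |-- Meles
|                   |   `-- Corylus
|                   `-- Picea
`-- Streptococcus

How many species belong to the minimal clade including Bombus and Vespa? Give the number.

15

The MRCA of Bombus and Vespa is the node subtending ((((Staphylococcus,(Klebsiella,Cedrus)),Panthera),(Vespa,Xenopus)),((Ursus,((Tsuga,Passer),Bombus)),((Larix,Anas),((Meles,Corylus),Picea)))).
That clade contains 15 terminal taxa: Anas, Bombus, Cedrus, Corylus, Klebsiella, Larix, Meles, Panthera, Passer, Picea, Staphylococcus, Tsuga, Ursus, Vespa, Xenopus.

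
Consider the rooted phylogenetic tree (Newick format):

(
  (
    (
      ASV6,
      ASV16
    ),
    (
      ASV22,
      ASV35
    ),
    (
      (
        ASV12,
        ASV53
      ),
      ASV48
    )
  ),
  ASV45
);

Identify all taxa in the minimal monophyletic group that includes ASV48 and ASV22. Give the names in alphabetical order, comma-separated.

Tracing ASV48: it sits inside ((ASV12,ASV53),ASV48).
Tracing ASV22: it sits inside (ASV22,ASV35).
The smallest clade enclosing both is ((ASV6,ASV16),(ASV22,ASV35),((ASV12,ASV53),ASV48)); the answer is its 7 terminal taxa in alphabetical order.

ASV12, ASV16, ASV22, ASV35, ASV48, ASV53, ASV6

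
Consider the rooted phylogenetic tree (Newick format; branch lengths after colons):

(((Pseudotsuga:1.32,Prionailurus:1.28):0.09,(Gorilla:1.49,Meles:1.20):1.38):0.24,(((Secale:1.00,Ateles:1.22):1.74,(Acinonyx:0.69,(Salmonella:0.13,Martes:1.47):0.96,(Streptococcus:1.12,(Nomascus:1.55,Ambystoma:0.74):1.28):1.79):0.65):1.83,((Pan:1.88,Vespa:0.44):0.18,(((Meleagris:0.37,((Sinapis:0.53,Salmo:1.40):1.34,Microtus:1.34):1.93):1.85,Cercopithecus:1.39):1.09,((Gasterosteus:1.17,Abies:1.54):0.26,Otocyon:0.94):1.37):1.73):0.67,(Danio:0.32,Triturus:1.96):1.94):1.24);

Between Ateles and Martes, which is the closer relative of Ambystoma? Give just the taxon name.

Martes

The MRCA of Ambystoma and Martes subtends (Acinonyx,(Salmonella,Martes),(Streptococcus,(Nomascus,Ambystoma))) (6 taxa).
The MRCA of Ambystoma and Ateles subtends ((Secale,Ateles),(Acinonyx,(Salmonella,Martes),(Streptococcus,(Nomascus,Ambystoma)))) (8 taxa).
The first is nested inside the second, so Ambystoma shares a more recent common ancestor with Martes.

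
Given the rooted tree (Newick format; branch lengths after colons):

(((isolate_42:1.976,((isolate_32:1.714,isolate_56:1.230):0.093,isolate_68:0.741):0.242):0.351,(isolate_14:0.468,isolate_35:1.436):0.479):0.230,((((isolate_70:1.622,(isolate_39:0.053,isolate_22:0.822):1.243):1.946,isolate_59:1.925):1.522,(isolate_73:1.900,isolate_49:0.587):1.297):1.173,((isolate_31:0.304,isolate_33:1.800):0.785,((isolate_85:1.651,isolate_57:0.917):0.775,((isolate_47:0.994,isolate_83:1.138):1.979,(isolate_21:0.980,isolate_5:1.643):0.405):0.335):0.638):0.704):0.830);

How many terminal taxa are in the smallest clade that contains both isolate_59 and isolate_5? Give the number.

14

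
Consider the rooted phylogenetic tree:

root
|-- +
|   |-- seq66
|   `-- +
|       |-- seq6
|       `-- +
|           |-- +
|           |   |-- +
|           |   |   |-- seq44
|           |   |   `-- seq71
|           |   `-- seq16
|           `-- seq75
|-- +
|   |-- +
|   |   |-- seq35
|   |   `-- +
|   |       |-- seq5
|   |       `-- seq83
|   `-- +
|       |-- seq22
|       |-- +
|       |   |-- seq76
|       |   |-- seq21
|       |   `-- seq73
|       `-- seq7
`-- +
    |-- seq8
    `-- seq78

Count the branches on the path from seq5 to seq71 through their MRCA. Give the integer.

The MRCA of seq5 and seq71 is the root of the tree.
From seq5 up to that node: 4 branches. From seq71 up to the same node: 6 branches. Total: 4 + 6 = 10.

10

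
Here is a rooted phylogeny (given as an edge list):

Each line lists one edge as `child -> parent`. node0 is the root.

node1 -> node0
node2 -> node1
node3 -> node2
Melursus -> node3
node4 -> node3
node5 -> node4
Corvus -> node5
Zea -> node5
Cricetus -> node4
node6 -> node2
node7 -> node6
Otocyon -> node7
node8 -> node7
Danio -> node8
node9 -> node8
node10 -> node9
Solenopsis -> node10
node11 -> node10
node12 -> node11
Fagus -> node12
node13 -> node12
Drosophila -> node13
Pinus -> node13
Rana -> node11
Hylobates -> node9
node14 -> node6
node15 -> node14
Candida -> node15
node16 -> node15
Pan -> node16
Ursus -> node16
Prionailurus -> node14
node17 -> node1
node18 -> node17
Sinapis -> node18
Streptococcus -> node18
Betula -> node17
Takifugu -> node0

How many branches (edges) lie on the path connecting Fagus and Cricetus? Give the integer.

The MRCA of Fagus and Cricetus is the node subtending ((Melursus,((Corvus,Zea),Cricetus)),((Otocyon,(Danio,((Solenopsis,((Fagus,(Drosophila,Pinus)),Rana)),Hylobates))),((Candida,(Pan,Ursus)),Prionailurus))).
From Fagus up to that node: 8 branches. From Cricetus up to the same node: 3 branches. Total: 8 + 3 = 11.

11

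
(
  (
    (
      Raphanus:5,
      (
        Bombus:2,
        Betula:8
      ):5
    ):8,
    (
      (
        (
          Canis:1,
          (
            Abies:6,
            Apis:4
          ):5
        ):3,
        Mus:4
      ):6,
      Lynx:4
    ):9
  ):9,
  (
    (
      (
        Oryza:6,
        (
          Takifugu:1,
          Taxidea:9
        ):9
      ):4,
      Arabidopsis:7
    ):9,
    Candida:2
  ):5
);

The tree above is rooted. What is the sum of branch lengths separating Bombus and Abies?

The path runs Bombus → … → MRCA → … → Abies; the MRCA is the node subtending ((Raphanus,(Bombus,Betula)),(((Canis,(Abies,Apis)),Mus),Lynx)).
Branch lengths along that path: 2 + 5 + 8 + 9 + 6 + 3 + 5 + 6 = 44.

44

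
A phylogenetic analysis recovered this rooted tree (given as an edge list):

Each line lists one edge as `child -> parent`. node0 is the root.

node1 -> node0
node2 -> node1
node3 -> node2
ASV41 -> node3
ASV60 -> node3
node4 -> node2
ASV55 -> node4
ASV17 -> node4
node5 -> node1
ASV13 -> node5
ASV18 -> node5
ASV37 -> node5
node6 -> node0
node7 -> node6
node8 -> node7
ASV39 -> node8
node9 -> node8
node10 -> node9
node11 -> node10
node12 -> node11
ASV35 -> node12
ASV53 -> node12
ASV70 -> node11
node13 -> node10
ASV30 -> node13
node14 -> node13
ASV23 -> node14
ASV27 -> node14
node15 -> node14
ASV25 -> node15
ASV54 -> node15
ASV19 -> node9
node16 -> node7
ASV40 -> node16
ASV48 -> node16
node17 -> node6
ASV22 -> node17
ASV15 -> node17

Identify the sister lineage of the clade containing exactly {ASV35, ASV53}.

ASV70

The clade containing exactly {ASV35, ASV53} attaches to the tree at the node subtending ((ASV35,ASV53),ASV70).
The other lineage descending from that same node — the sister group — is the single tip ASV70.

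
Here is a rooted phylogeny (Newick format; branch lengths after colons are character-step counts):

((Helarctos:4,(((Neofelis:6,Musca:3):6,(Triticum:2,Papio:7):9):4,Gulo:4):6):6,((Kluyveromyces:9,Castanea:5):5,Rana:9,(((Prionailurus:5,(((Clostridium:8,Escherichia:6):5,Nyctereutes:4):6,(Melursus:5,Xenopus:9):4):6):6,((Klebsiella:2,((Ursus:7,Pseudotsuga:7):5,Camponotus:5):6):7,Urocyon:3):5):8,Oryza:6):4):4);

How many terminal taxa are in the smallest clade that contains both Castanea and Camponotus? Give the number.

15

The MRCA of Castanea and Camponotus is the node subtending ((Kluyveromyces,Castanea),Rana,(((Prionailurus,(((Clostridium,Escherichia),Nyctereutes),(Melursus,Xenopus))),((Klebsiella,((Ursus,Pseudotsuga),Camponotus)),Urocyon)),Oryza)).
That clade contains 15 terminal taxa: Camponotus, Castanea, Clostridium, Escherichia, Klebsiella, Kluyveromyces, Melursus, Nyctereutes, Oryza, Prionailurus, Pseudotsuga, Rana, Urocyon, Ursus, Xenopus.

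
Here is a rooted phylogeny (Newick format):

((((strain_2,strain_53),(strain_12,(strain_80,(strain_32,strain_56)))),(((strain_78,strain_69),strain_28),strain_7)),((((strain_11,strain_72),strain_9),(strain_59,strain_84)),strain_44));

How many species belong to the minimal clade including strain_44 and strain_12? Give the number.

16

The MRCA of strain_44 and strain_12 is the root, so the clade is the entire tree.
That clade contains 16 terminal taxa: strain_11, strain_12, strain_2, strain_28, strain_32, strain_44, strain_53, strain_56, strain_59, strain_69, strain_7, strain_72, strain_78, strain_80, strain_84, strain_9.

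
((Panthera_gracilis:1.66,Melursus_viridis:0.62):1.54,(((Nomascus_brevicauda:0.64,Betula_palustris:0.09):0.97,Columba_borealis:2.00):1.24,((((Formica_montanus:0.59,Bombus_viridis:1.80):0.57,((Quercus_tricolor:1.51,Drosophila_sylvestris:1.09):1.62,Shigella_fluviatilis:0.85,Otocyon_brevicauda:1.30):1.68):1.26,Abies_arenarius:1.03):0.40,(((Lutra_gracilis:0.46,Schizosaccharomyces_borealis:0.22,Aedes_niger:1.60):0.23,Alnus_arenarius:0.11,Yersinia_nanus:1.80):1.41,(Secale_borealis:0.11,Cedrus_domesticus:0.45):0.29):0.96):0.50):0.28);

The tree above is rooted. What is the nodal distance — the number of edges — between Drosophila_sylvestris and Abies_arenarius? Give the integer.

5

The MRCA of Drosophila_sylvestris and Abies_arenarius is the node subtending (((Formica_montanus,Bombus_viridis),((Quercus_tricolor,Drosophila_sylvestris),Shigella_fluviatilis,Otocyon_brevicauda)),Abies_arenarius).
From Drosophila_sylvestris up to that node: 4 branches. From Abies_arenarius up to the same node: 1 branch. Total: 4 + 1 = 5.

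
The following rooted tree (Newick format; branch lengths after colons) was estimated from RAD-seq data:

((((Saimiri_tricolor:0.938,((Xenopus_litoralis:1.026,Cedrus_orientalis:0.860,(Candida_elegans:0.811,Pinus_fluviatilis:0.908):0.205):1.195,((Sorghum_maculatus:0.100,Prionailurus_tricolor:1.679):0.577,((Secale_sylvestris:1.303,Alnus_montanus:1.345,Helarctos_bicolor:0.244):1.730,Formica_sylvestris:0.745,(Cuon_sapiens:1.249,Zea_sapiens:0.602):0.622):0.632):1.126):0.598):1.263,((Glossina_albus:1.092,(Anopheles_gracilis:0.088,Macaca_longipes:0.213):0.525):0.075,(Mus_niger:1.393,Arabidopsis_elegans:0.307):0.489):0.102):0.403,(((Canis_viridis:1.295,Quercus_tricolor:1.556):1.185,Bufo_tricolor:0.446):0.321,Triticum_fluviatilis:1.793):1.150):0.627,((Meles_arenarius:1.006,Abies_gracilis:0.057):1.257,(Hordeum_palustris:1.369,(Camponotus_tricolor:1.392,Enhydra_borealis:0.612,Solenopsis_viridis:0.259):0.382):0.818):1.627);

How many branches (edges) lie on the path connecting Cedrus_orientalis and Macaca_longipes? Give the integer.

8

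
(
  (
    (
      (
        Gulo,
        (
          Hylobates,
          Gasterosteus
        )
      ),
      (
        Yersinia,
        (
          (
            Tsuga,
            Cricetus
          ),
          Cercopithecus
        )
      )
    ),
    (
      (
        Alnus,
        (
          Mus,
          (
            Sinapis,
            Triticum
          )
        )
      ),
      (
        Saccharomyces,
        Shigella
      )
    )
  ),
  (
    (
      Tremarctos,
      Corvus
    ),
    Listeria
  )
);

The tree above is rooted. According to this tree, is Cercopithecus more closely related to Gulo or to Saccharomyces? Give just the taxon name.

Gulo

The MRCA of Cercopithecus and Gulo subtends ((Gulo,(Hylobates,Gasterosteus)),(Yersinia,((Tsuga,Cricetus),Cercopithecus))) (7 taxa).
The MRCA of Cercopithecus and Saccharomyces subtends (((Gulo,(Hylobates,Gasterosteus)),(Yersinia,((Tsuga,Cricetus),Cercopithecus))),((Alnus,(Mus,(Sinapis,Triticum))),(Saccharomyces,Shigella))) (13 taxa).
The first is nested inside the second, so Cercopithecus shares a more recent common ancestor with Gulo.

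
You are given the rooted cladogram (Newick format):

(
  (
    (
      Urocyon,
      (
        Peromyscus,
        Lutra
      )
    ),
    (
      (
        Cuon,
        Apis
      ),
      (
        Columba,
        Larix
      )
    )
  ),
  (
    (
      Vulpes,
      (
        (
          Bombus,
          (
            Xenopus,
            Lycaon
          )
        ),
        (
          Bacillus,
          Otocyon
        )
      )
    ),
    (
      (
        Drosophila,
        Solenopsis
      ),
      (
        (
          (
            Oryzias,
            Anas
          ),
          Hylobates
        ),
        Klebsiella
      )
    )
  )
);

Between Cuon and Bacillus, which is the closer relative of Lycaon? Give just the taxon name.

Bacillus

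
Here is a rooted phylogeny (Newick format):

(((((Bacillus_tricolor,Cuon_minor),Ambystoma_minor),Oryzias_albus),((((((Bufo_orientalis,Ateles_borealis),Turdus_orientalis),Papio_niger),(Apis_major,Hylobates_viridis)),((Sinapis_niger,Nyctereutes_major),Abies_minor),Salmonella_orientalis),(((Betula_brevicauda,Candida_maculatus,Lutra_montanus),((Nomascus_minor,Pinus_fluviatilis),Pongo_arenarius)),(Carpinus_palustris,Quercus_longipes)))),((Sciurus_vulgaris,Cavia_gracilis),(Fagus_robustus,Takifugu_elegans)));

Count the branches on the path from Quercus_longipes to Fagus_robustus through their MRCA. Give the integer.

8

The MRCA of Quercus_longipes and Fagus_robustus is the root of the tree.
From Quercus_longipes up to that node: 5 branches. From Fagus_robustus up to the same node: 3 branches. Total: 5 + 3 = 8.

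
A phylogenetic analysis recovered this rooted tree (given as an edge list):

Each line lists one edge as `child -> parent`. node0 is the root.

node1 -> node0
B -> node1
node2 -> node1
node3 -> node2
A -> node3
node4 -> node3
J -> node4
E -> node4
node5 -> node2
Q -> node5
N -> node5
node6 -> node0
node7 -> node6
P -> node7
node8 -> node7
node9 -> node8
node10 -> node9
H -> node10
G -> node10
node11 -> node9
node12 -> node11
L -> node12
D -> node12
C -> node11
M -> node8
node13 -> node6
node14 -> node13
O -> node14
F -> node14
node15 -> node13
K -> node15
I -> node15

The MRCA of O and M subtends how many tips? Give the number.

The MRCA of O and M is the node subtending ((P,(((H,G),((L,D),C)),M)),((O,F),(K,I))).
That clade contains 11 terminal taxa: C, D, F, G, H, I, K, L, M, O, P.

11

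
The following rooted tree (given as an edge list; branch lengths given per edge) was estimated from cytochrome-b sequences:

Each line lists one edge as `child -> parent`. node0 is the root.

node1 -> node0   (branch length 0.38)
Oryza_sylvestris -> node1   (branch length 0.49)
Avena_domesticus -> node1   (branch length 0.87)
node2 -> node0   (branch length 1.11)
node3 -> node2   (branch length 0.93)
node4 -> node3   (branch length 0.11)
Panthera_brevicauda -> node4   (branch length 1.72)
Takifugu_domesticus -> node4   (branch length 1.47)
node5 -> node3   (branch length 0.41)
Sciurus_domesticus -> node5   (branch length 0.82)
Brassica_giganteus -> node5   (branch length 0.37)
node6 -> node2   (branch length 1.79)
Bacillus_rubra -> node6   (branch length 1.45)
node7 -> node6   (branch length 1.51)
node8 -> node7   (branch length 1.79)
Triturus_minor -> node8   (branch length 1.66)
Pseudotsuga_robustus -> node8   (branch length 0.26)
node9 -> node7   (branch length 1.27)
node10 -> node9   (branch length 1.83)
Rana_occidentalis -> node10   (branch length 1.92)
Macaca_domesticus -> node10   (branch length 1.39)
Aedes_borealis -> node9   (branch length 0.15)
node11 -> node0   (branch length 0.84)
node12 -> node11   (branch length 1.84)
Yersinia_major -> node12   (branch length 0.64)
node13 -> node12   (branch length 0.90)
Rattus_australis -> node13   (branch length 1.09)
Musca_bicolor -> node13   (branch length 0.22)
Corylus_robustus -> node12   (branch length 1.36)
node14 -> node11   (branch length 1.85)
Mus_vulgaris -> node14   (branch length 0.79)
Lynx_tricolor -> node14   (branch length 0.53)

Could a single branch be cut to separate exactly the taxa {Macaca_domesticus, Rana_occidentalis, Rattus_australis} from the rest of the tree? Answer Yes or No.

The MRCA of the listed taxa is the root, so the smallest clade containing them is the whole tree.
That clade also contains Aedes_borealis, Avena_domesticus, Bacillus_rubra, Brassica_giganteus, Corylus_robustus, Lynx_tricolor, Mus_vulgaris, Musca_bicolor, Oryza_sylvestris, Panthera_brevicauda, Pseudotsuga_robustus, Sciurus_domesticus, Takifugu_domesticus, Triturus_minor, Yersinia_major, which are not in the proposed group, so the group is not monophyletic.

No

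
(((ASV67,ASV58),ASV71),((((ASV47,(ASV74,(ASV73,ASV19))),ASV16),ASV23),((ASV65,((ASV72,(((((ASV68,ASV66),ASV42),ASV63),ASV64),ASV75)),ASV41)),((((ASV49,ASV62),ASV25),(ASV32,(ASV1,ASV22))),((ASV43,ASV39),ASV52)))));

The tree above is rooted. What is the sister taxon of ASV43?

ASV43 attaches to the tree at the node subtending (ASV43,ASV39).
The other lineage descending from that same node — the sister group — is the single tip ASV39.

ASV39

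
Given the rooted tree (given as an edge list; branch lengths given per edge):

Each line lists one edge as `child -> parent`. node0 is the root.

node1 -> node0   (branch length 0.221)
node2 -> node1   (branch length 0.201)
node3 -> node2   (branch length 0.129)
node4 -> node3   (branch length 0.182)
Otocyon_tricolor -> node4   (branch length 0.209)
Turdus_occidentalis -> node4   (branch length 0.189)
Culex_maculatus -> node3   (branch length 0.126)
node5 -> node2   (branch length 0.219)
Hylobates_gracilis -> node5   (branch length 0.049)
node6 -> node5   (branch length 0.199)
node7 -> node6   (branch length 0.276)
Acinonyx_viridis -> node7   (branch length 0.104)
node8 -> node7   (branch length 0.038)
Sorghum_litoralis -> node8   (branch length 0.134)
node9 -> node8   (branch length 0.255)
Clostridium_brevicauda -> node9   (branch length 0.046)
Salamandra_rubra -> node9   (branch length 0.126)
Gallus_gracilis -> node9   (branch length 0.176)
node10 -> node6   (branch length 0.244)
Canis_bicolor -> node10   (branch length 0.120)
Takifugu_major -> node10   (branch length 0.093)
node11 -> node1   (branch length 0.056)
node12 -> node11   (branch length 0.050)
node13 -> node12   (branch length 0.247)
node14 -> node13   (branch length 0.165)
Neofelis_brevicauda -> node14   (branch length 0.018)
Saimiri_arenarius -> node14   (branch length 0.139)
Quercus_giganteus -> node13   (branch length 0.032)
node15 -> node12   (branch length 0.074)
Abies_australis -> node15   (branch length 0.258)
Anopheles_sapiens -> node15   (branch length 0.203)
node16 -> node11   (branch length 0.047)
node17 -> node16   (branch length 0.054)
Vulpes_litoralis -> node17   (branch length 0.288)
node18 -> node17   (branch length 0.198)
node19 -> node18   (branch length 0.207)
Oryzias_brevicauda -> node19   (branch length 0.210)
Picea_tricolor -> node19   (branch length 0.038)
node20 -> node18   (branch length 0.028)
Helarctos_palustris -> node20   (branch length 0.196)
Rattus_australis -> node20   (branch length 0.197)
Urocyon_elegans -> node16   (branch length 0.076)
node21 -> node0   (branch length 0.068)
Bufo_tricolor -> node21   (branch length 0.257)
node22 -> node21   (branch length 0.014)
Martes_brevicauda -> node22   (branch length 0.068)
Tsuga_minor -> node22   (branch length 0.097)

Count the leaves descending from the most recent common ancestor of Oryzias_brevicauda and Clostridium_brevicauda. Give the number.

The MRCA of Oryzias_brevicauda and Clostridium_brevicauda is the node subtending ((((Otocyon_tricolor,Turdus_occidentalis),Culex_maculatus),(Hylobates_gracilis,((Acinonyx_viridis,(Sorghum_litoralis,(Clostridium_brevicauda,Salamandra_rubra,Gallus_gracilis))),(Canis_bicolor,Takifugu_major)))),((((Neofelis_brevicauda,Saimiri_arenarius),Quercus_giganteus),(Abies_australis,Anopheles_sapiens)),((Vulpes_litoralis,((Oryzias_brevicauda,Picea_tricolor),(Helarctos_palustris,Rattus_australis))),Urocyon_elegans))).
That clade contains 22 terminal taxa: Abies_australis, Acinonyx_viridis, Anopheles_sapiens, Canis_bicolor, Clostridium_brevicauda, Culex_maculatus, Gallus_gracilis, Helarctos_palustris, Hylobates_gracilis, Neofelis_brevicauda, Oryzias_brevicauda, Otocyon_tricolor, Picea_tricolor, Quercus_giganteus, Rattus_australis, Saimiri_arenarius, Salamandra_rubra, Sorghum_litoralis, Takifugu_major, Turdus_occidentalis, Urocyon_elegans, Vulpes_litoralis.

22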